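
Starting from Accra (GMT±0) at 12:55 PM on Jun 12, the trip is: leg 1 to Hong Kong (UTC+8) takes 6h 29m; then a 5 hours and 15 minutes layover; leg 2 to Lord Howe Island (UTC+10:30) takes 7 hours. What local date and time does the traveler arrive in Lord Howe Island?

6:09 PM on June 13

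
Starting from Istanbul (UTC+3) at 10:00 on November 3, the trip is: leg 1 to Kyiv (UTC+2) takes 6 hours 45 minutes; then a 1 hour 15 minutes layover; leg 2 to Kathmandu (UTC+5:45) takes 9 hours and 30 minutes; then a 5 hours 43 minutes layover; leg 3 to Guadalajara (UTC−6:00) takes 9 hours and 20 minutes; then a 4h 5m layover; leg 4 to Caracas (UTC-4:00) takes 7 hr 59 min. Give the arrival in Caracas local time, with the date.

Convert departure to UTC: 10:00 − 3:00 = 07:00 UTC on Nov 3.
Add 6 hours 45 minutes leg 1 → 13:45 UTC.
Add 1 hour 15 minutes layover in Kyiv → 15:00 UTC.
Add 9 hours and 30 minutes leg 2 → 00:30 UTC (Nov 4).
Add 5 hours and 43 minutes layover in Kathmandu → 06:13 UTC.
Add 9 hours 20 minutes leg 3 → 15:33 UTC.
Add 4 hours and 5 minutes layover in Guadalajara → 19:38 UTC.
Add 7 hours 59 minutes leg 4 → 03:37 UTC (Nov 5).
Caracas is UTC−4:00, so local arrival = 03:37 − 4:00 = 23:37 on Nov 4.

23:37 on Nov 4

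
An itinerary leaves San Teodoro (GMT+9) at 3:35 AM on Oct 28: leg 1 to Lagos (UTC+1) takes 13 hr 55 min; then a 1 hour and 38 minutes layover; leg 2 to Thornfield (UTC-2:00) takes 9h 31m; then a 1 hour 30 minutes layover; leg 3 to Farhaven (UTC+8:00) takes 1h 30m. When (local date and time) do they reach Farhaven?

Convert departure to UTC: 3:35 AM − 9:00 = 6:35 PM UTC on Oct 27.
Add 13 hours and 55 minutes leg 1 → 8:30 AM UTC (Oct 28).
Add 1 hour 38 minutes layover in Lagos → 10:08 AM UTC.
Add 9 hours and 31 minutes leg 2 → 7:39 PM UTC.
Add 1 hour and 30 minutes layover in Thornfield → 9:09 PM UTC.
Add 1 hour and 30 minutes leg 3 → 10:39 PM UTC.
Farhaven is UTC+8:00, so local arrival = 10:39 PM + 8:00 = 6:39 AM on Oct 29.

6:39 AM on October 29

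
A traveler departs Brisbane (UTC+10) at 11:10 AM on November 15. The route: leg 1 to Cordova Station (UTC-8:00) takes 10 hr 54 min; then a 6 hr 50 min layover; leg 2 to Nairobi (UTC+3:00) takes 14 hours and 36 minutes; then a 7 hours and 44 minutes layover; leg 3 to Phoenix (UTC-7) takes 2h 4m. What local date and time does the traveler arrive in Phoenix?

Convert departure to UTC: 11:10 AM − 10:00 = 1:10 AM UTC on Nov 15.
Add 10 hours 54 minutes leg 1 → 12:04 PM UTC.
Add 6 hours and 50 minutes layover in Cordova Station → 6:54 PM UTC.
Add 14 hours 36 minutes leg 2 → 9:30 AM UTC (Nov 16).
Add 7 hours 44 minutes layover in Nairobi → 5:14 PM UTC.
Add 2 hours 4 minutes leg 3 → 7:18 PM UTC.
Phoenix is UTC−7:00, so local arrival = 7:18 PM − 7:00 = 12:18 PM on Nov 16.

12:18 PM on November 16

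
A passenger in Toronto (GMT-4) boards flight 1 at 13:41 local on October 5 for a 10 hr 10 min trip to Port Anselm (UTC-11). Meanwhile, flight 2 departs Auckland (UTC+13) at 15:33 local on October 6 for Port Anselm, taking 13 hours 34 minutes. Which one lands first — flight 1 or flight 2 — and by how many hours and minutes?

Flight 1 in UTC: 13:41 + 4:00 = 17:41 on Oct 5.
+10 hours and 10 minutes → arrive 03:51 UTC on Oct 6.
Flight 2 in UTC: 15:33 − 13:00 = 02:33 on Oct 6.
+13 hours 34 minutes → arrive 16:07 UTC on Oct 6.
Flight 1 lands earlier by 12 hours 16 minutes.

the first, by 12 hours 16 minutes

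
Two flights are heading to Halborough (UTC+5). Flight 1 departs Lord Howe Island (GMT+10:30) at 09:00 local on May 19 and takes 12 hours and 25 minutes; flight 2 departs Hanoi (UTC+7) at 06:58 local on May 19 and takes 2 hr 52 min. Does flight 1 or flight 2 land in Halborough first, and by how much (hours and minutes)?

the second, by 8 hours 5 minutes

Flight 1 in UTC: 09:00 − 10:30 = 22:30 on May 18.
+12 hours and 25 minutes → arrive 10:55 UTC on May 19.
Flight 2 in UTC: 06:58 − 7:00 = 23:58 on May 18.
+2 hours 52 minutes → arrive 02:50 UTC on May 19.
Flight 2 lands earlier by 8 hours 5 minutes.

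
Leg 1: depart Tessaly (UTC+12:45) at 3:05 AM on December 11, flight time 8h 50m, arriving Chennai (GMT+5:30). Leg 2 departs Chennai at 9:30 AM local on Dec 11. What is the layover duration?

Convert departure to UTC: 3:05 AM − 12:45 = 2:20 PM UTC on Dec 10.
Add 8 hours 50 minutes flight time → 11:10 PM UTC.
Chennai is UTC+5:30, so local arrival = 11:10 PM + 5:30 = 4:40 AM on Dec 11.
Layover = 9:30 AM − 4:40 AM = 4 hours 50 minutes.

4 hours 50 minutes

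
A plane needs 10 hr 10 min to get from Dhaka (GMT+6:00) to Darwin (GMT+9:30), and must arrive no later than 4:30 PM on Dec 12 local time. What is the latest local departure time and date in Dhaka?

2:50 AM on December 12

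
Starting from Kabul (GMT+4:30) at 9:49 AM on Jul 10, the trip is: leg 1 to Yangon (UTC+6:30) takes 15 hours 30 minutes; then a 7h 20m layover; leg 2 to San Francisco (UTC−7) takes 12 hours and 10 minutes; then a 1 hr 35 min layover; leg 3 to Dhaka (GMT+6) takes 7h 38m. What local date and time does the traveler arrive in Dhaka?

Convert departure to UTC: 9:49 AM − 4:30 = 5:19 AM UTC on Jul 10.
Add 15 hours 30 minutes leg 1 → 8:49 PM UTC.
Add 7 hours and 20 minutes layover in Yangon → 4:09 AM UTC (Jul 11).
Add 12 hours 10 minutes leg 2 → 4:19 PM UTC.
Add 1 hour and 35 minutes layover in San Francisco → 5:54 PM UTC.
Add 7 hours and 38 minutes leg 3 → 1:32 AM UTC (Jul 12).
Dhaka is UTC+6:00, so local arrival = 1:32 AM + 6:00 = 7:32 AM on Jul 12.

7:32 AM on July 12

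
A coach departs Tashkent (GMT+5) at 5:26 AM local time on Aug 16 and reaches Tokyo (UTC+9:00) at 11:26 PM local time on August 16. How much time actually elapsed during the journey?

Departure in UTC: 5:26 AM − 5:00 = 12:26 AM on Aug 16.
Arrival in UTC: 11:26 PM − 9:00 = 2:26 PM on Aug 16.
Elapsed = 2:26 PM − 12:26 AM = 14 hours.

14 hours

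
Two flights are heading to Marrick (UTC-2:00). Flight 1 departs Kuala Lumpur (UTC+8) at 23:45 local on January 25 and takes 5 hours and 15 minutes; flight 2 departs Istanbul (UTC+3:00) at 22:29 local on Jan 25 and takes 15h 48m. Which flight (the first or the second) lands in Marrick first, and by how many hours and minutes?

Flight 1 in UTC: 23:45 − 8:00 = 15:45 on Jan 25.
+5 hours and 15 minutes → arrive 21:00 UTC on Jan 25.
Flight 2 in UTC: 22:29 − 3:00 = 19:29 on Jan 25.
+15 hours and 48 minutes → arrive 11:17 UTC on Jan 26.
Flight 1 lands earlier by 14 hours 17 minutes.

the first, by 14 hours 17 minutes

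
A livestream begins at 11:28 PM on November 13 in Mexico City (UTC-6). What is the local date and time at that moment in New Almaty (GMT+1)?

In UTC: 11:28 PM + 6:00 = 5:28 AM on Nov 14.
New Almaty is UTC+1:00: 5:28 AM + 1:00 = 6:28 AM on Nov 14.

6:28 AM on Nov 14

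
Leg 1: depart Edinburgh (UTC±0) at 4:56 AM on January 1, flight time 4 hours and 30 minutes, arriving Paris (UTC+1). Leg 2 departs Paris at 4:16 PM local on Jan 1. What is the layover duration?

Edinburgh is at UTC+0, so departure is already 4:56 AM UTC on Jan 1.
Add 4 hours and 30 minutes flight time → 9:26 AM UTC.
Paris is UTC+1:00, so local arrival = 9:26 AM + 1:00 = 10:26 AM on Jan 1.
Layover = 4:16 PM − 10:26 AM = 5 hours 50 minutes.

5 hours 50 minutes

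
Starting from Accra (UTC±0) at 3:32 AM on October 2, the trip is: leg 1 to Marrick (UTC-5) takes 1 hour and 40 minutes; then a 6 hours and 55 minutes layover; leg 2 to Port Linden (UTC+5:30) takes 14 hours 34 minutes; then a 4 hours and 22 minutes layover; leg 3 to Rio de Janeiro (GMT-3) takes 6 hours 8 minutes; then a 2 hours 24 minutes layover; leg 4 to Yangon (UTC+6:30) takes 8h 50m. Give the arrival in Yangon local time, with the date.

Accra is at UTC+0, so departure is already 3:32 AM UTC on Oct 2.
Add 1 hour 40 minutes leg 1 → 5:12 AM UTC.
Add 6 hours 55 minutes layover in Marrick → 12:07 PM UTC.
Add 14 hours 34 minutes leg 2 → 2:41 AM UTC (Oct 3).
Add 4 hours 22 minutes layover in Port Linden → 7:03 AM UTC.
Add 6 hours 8 minutes leg 3 → 1:11 PM UTC.
Add 2 hours 24 minutes layover in Rio de Janeiro → 3:35 PM UTC.
Add 8 hours and 50 minutes leg 4 → 12:25 AM UTC (Oct 4).
Yangon is UTC+6:30, so local arrival = 12:25 AM + 6:30 = 6:55 AM on Oct 4.

6:55 AM on October 4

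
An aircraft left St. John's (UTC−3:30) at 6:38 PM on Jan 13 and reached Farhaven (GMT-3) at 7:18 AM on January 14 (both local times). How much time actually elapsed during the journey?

12 hours 10 minutes

Farhaven is 0:30 ahead of St. John's.
Clock-face elapsed time (ignoring zones) is 12 hours 40 minutes.
Actual elapsed = 12 hours 40 minutes − 0:30 = 12 hours 10 minutes.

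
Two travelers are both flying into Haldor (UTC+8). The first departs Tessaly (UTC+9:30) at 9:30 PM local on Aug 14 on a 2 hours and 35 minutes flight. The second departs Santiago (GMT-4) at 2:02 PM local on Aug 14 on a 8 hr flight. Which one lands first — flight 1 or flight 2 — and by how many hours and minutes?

Flight 1 in UTC: 9:30 PM − 9:30 = 12:00 PM on Aug 14.
+2 hours and 35 minutes → arrive 2:35 PM UTC on Aug 14.
Flight 2 in UTC: 2:02 PM + 4:00 = 6:02 PM on Aug 14.
+8 hours → arrive 2:02 AM UTC on Aug 15.
Flight 1 lands earlier by 11 hours 27 minutes.

the first, by 11 hours 27 minutes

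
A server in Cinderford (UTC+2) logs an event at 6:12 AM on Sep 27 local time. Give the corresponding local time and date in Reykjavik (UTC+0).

In UTC: 6:12 AM − 2:00 = 4:12 AM on Sep 27.
Reykjavik is UTC+0, so it is 4:12 AM on Sep 27.

4:12 AM on Sep 27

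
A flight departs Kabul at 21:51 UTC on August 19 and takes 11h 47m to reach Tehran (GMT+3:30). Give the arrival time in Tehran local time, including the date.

13:08 on August 20

Departure is given in UTC: 21:51 on Aug 19.
Add 11 hours 47 minutes → 09:38 UTC (Aug 20).
Tehran is UTC+3:30: 09:38 + 3:30 = 13:08 on Aug 20.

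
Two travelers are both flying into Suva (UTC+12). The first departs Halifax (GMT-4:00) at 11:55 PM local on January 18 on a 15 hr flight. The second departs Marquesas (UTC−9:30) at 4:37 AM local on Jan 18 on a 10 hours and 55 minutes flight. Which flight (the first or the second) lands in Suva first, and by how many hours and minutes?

the second, by 17 hours 53 minutes

Flight 1 in UTC: 11:55 PM + 4:00 = 3:55 AM on Jan 19.
+15 hours → arrive 6:55 PM UTC on Jan 19.
Flight 2 in UTC: 4:37 AM + 9:30 = 2:07 PM on Jan 18.
+10 hours and 55 minutes → arrive 1:02 AM UTC on Jan 19.
Flight 2 lands earlier by 17 hours 53 minutes.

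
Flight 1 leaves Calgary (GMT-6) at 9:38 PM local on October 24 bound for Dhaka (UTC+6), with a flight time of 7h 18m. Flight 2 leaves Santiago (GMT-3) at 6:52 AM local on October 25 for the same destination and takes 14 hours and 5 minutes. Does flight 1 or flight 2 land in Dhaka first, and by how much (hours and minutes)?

the first, by 13 hours 1 minute

Flight 1 in UTC: 9:38 PM + 6:00 = 3:38 AM on Oct 25.
+7 hours and 18 minutes → arrive 10:56 AM UTC on Oct 25.
Flight 2 in UTC: 6:52 AM + 3:00 = 9:52 AM on Oct 25.
+14 hours 5 minutes → arrive 11:57 PM UTC on Oct 25.
Flight 1 lands earlier by 13 hours 1 minute.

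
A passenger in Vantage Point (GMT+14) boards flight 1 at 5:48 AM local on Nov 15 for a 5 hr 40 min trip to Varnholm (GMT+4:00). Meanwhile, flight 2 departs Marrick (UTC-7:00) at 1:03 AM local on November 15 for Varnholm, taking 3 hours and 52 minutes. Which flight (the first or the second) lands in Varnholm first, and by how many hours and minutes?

Flight 1 in UTC: 5:48 AM − 14:00 = 3:48 PM on Nov 14.
+5 hours and 40 minutes → arrive 9:28 PM UTC on Nov 14.
Flight 2 in UTC: 1:03 AM + 7:00 = 8:03 AM on Nov 15.
+3 hours and 52 minutes → arrive 11:55 AM UTC on Nov 15.
Flight 1 lands earlier by 14 hours 27 minutes.

the first, by 14 hours 27 minutes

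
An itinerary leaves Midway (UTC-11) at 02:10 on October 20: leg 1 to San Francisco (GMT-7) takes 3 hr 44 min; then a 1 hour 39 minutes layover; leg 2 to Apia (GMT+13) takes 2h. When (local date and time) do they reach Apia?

Convert departure to UTC: 02:10 + 11:00 = 13:10 UTC on Oct 20.
Add 3 hours and 44 minutes leg 1 → 16:54 UTC.
Add 1 hour 39 minutes layover in San Francisco → 18:33 UTC.
Add 2 hours leg 2 → 20:33 UTC.
Apia is UTC+13:00, so local arrival = 20:33 + 13:00 = 09:33 on Oct 21.

09:33 on Oct 21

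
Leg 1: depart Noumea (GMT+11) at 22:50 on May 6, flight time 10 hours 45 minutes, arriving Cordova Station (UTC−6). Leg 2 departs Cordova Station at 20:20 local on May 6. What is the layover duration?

Convert departure to UTC: 22:50 − 11:00 = 11:50 UTC on May 6.
Add 10 hours 45 minutes flight time → 22:35 UTC.
Cordova Station is UTC−6:00, so local arrival = 22:35 − 6:00 = 16:35 on May 6.
Layover = 20:20 − 16:35 = 3 hours 45 minutes.

3 hours 45 minutes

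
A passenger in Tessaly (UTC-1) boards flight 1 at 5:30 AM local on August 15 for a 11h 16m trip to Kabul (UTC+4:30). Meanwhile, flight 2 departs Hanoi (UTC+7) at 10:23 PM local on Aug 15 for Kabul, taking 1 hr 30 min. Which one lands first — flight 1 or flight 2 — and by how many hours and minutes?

Flight 1 in UTC: 5:30 AM + 1:00 = 6:30 AM on Aug 15.
+11 hours 16 minutes → arrive 5:46 PM UTC on Aug 15.
Flight 2 in UTC: 10:23 PM − 7:00 = 3:23 PM on Aug 15.
+1 hour and 30 minutes → arrive 4:53 PM UTC on Aug 15.
Flight 2 lands earlier by 53 minutes.

the second, by 53 minutes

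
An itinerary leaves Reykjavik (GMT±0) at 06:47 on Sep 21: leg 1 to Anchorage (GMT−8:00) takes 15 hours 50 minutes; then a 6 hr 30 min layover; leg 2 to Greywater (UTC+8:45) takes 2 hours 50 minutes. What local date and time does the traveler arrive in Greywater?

Reykjavik is at UTC+0, so departure is already 06:47 UTC on Sep 21.
Add 15 hours 50 minutes leg 1 → 22:37 UTC.
Add 6 hours 30 minutes layover in Anchorage → 05:07 UTC (Sep 22).
Add 2 hours and 50 minutes leg 2 → 07:57 UTC.
Greywater is UTC+8:45, so local arrival = 07:57 + 8:45 = 16:42 on Sep 22.

16:42 on September 22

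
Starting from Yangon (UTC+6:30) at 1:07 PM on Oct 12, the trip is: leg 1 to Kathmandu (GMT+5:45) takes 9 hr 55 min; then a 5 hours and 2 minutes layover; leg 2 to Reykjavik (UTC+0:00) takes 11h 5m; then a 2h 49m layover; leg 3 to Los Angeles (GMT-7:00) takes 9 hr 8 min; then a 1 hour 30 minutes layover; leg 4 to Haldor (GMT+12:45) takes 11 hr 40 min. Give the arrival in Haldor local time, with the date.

10:31 PM on October 14

Convert departure to UTC: 1:07 PM − 6:30 = 6:37 AM UTC on Oct 12.
Add 9 hours and 55 minutes leg 1 → 4:32 PM UTC.
Add 5 hours and 2 minutes layover in Kathmandu → 9:34 PM UTC.
Add 11 hours and 5 minutes leg 2 → 8:39 AM UTC (Oct 13).
Add 2 hours 49 minutes layover in Reykjavik → 11:28 AM UTC.
Add 9 hours and 8 minutes leg 3 → 8:36 PM UTC.
Add 1 hour 30 minutes layover in Los Angeles → 10:06 PM UTC.
Add 11 hours and 40 minutes leg 4 → 9:46 AM UTC (Oct 14).
Haldor is UTC+12:45, so local arrival = 9:46 AM + 12:45 = 10:31 PM on Oct 14.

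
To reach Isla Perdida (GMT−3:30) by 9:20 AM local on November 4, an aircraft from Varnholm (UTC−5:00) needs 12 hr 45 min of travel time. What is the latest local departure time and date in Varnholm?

7:05 PM on Nov 3

Target arrival in UTC: 9:20 AM + 3:30 = 12:50 PM on Nov 4.
Subtract 12 hours 45 minutes → departure 12:05 AM UTC on Nov 4.
Varnholm is UTC−5:00: 12:05 AM − 5:00 = 7:05 PM on Nov 3.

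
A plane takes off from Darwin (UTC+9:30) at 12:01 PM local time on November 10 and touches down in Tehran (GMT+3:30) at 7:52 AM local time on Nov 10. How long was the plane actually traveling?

1 hour 51 minutes

Departure in UTC: 12:01 PM − 9:30 = 2:31 AM on Nov 10.
Arrival in UTC: 7:52 AM − 3:30 = 4:22 AM on Nov 10.
Elapsed = 4:22 AM − 2:31 AM = 1 hour 51 minutes.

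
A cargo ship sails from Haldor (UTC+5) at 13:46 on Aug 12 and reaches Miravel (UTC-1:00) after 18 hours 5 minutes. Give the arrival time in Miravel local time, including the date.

Convert departure to UTC: 13:46 − 5:00 = 08:46 UTC on Aug 12.
Add 18 hours and 5 minutes travel time → 02:51 UTC (Aug 13).
Miravel is UTC−1:00, so local arrival = 02:51 − 1:00 = 01:51 on Aug 13.

01:51 on August 13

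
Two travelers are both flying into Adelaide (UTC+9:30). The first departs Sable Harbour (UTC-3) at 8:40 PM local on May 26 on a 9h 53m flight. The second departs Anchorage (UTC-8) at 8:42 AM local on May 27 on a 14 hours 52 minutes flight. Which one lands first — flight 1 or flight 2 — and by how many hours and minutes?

the first, by 22 hours 1 minute

Flight 1 in UTC: 8:40 PM + 3:00 = 11:40 PM on May 26.
+9 hours 53 minutes → arrive 9:33 AM UTC on May 27.
Flight 2 in UTC: 8:42 AM + 8:00 = 4:42 PM on May 27.
+14 hours 52 minutes → arrive 7:34 AM UTC on May 28.
Flight 1 lands earlier by 22 hours 1 minute.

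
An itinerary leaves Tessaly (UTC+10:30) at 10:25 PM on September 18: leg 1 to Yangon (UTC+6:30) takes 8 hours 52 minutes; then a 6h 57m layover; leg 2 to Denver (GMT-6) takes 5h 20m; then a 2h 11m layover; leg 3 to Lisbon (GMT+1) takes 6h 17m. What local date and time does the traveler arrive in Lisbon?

Convert departure to UTC: 10:25 PM − 10:30 = 11:55 AM UTC on Sep 18.
Add 8 hours 52 minutes leg 1 → 8:47 PM UTC.
Add 6 hours 57 minutes layover in Yangon → 3:44 AM UTC (Sep 19).
Add 5 hours 20 minutes leg 2 → 9:04 AM UTC.
Add 2 hours 11 minutes layover in Denver → 11:15 AM UTC.
Add 6 hours 17 minutes leg 3 → 5:32 PM UTC.
Lisbon is UTC+1:00, so local arrival = 5:32 PM + 1:00 = 6:32 PM on Sep 19.

6:32 PM on September 19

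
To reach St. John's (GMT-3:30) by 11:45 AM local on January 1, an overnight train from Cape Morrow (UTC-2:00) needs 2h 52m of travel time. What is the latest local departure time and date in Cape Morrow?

10:23 AM on January 1

Target arrival in UTC: 11:45 AM + 3:30 = 3:15 PM on Jan 1.
Subtract 2 hours 52 minutes → departure 12:23 PM UTC on Jan 1.
Cape Morrow is UTC−2:00: 12:23 PM − 2:00 = 10:23 AM on Jan 1.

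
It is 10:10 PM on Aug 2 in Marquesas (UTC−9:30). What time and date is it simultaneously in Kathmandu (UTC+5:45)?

1:25 PM on Aug 3

In UTC: 10:10 PM + 9:30 = 7:40 AM on Aug 3.
Kathmandu is UTC+5:45: 7:40 AM + 5:45 = 1:25 PM on Aug 3.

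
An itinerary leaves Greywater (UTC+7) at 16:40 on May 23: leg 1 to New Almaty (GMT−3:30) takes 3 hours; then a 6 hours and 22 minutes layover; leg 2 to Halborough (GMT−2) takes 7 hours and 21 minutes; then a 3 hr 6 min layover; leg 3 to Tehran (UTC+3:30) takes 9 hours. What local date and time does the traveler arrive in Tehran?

17:59 on May 24

Convert departure to UTC: 16:40 − 7:00 = 09:40 UTC on May 23.
Add 3 hours leg 1 → 12:40 UTC.
Add 6 hours 22 minutes layover in New Almaty → 19:02 UTC.
Add 7 hours and 21 minutes leg 2 → 02:23 UTC (May 24).
Add 3 hours 6 minutes layover in Halborough → 05:29 UTC.
Add 9 hours leg 3 → 14:29 UTC.
Tehran is UTC+3:30, so local arrival = 14:29 + 3:30 = 17:59 on May 24.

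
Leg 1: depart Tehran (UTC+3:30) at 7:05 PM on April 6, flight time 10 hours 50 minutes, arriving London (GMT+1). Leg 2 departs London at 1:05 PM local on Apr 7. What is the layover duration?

Convert departure to UTC: 7:05 PM − 3:30 = 3:35 PM UTC on Apr 6.
Add 10 hours 50 minutes flight time → 2:25 AM UTC (Apr 7).
London is UTC+1:00, so local arrival = 2:25 AM + 1:00 = 3:25 AM on Apr 7.
Layover = 1:05 PM − 3:25 AM = 9 hours 40 minutes.

9 hours 40 minutes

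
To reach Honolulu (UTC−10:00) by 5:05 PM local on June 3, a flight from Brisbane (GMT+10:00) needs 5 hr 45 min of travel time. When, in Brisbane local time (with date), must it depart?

7:20 AM on June 4

Target arrival in UTC: 5:05 PM + 10:00 = 3:05 AM on Jun 4.
Subtract 5 hours and 45 minutes → departure 9:20 PM UTC on Jun 3.
Brisbane is UTC+10:00: 9:20 PM + 10:00 = 7:20 AM on Jun 4.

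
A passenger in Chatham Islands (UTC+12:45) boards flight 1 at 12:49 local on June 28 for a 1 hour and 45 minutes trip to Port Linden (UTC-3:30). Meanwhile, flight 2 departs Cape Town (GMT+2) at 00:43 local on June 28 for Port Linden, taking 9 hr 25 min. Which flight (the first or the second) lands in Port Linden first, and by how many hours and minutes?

Flight 1 in UTC: 12:49 − 12:45 = 00:04 on Jun 28.
+1 hour and 45 minutes → arrive 01:49 UTC on Jun 28.
Flight 2 in UTC: 00:43 − 2:00 = 22:43 on Jun 27.
+9 hours and 25 minutes → arrive 08:08 UTC on Jun 28.
Flight 1 lands earlier by 6 hours 19 minutes.

the first, by 6 hours 19 minutes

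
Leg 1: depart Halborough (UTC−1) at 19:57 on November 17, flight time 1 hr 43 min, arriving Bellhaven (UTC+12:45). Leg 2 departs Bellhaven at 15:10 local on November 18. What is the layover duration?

Convert departure to UTC: 19:57 + 1:00 = 20:57 UTC on Nov 17.
Add 1 hour 43 minutes flight time → 22:40 UTC.
Bellhaven is UTC+12:45, so local arrival = 22:40 + 12:45 = 11:25 on Nov 18.
Layover = 15:10 − 11:25 = 3 hours 45 minutes.

3 hours 45 minutes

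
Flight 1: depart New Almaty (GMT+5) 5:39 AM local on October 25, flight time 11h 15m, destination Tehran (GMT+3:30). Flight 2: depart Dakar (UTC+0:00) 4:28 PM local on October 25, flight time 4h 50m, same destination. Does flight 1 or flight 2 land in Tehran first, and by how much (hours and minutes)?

Flight 1 in UTC: 5:39 AM − 5:00 = 12:39 AM on Oct 25.
+11 hours and 15 minutes → arrive 11:54 AM UTC on Oct 25.
Flight 2 departs at 4:28 PM UTC (Oct 25).
+4 hours 50 minutes → arrive 9:18 PM UTC on Oct 25.
Flight 1 lands earlier by 9 hours 24 minutes.

the first, by 9 hours 24 minutes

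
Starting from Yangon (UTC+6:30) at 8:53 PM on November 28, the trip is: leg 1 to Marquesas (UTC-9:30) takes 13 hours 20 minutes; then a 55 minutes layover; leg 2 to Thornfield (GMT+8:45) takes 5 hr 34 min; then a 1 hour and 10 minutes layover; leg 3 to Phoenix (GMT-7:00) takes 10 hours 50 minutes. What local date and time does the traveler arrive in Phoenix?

3:12 PM on November 29

Convert departure to UTC: 8:53 PM − 6:30 = 2:23 PM UTC on Nov 28.
Add 13 hours and 20 minutes leg 1 → 3:43 AM UTC (Nov 29).
Add 55 minutes layover in Marquesas → 4:38 AM UTC.
Add 5 hours and 34 minutes leg 2 → 10:12 AM UTC.
Add 1 hour 10 minutes layover in Thornfield → 11:22 AM UTC.
Add 10 hours 50 minutes leg 3 → 10:12 PM UTC.
Phoenix is UTC−7:00, so local arrival = 10:12 PM − 7:00 = 3:12 PM on Nov 29.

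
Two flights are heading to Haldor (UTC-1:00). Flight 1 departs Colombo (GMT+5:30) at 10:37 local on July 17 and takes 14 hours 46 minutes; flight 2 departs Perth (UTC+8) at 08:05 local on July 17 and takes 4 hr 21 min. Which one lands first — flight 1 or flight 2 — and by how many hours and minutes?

Flight 1 in UTC: 10:37 − 5:30 = 05:07 on Jul 17.
+14 hours 46 minutes → arrive 19:53 UTC on Jul 17.
Flight 2 in UTC: 08:05 − 8:00 = 00:05 on Jul 17.
+4 hours and 21 minutes → arrive 04:26 UTC on Jul 17.
Flight 2 lands earlier by 15 hours 27 minutes.

the second, by 15 hours 27 minutes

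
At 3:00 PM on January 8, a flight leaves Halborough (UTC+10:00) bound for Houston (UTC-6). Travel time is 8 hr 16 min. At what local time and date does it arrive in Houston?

7:16 AM on Jan 8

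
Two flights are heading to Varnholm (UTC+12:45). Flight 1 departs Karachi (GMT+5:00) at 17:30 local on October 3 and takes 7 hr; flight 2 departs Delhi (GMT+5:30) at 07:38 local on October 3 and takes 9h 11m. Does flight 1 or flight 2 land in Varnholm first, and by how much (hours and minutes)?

Flight 1 in UTC: 17:30 − 5:00 = 12:30 on Oct 3.
+7 hours → arrive 19:30 UTC on Oct 3.
Flight 2 in UTC: 07:38 − 5:30 = 02:08 on Oct 3.
+9 hours and 11 minutes → arrive 11:19 UTC on Oct 3.
Flight 2 lands earlier by 8 hours 11 minutes.

the second, by 8 hours 11 minutes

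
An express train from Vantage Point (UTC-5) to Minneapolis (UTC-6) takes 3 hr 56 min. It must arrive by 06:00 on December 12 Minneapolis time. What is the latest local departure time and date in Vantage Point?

03:04 on December 12

Target arrival in UTC: 06:00 + 6:00 = 12:00 on Dec 12.
Subtract 3 hours 56 minutes → departure 08:04 UTC on Dec 12.
Vantage Point is UTC−5:00: 08:04 − 5:00 = 03:04 on Dec 12.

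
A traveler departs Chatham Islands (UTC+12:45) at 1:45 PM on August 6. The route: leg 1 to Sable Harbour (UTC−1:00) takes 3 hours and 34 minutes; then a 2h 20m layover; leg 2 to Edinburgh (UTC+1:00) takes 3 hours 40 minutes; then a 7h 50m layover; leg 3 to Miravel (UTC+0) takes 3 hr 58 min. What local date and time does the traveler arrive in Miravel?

Convert departure to UTC: 1:45 PM − 12:45 = 1:00 AM UTC on Aug 6.
Add 3 hours 34 minutes leg 1 → 4:34 AM UTC.
Add 2 hours 20 minutes layover in Sable Harbour → 6:54 AM UTC.
Add 3 hours 40 minutes leg 2 → 10:34 AM UTC.
Add 7 hours and 50 minutes layover in Edinburgh → 6:24 PM UTC.
Add 3 hours 58 minutes leg 3 → 10:22 PM UTC.
Miravel is UTC+0, so local arrival is the same: 10:22 PM on Aug 6.

10:22 PM on August 6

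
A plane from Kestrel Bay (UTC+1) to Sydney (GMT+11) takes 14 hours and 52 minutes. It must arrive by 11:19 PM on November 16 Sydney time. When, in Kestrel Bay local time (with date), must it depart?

10:27 PM on November 15

Target arrival in UTC: 11:19 PM − 11:00 = 12:19 PM on Nov 16.
Subtract 14 hours and 52 minutes → departure 9:27 PM UTC on Nov 15.
Kestrel Bay is UTC+1:00: 9:27 PM + 1:00 = 10:27 PM on Nov 15.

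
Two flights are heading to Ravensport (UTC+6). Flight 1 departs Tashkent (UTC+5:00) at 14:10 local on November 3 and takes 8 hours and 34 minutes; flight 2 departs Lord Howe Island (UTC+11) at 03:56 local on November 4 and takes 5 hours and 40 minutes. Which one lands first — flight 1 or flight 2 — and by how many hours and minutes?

the first, by 4 hours 52 minutes

Flight 1 in UTC: 14:10 − 5:00 = 09:10 on Nov 3.
+8 hours 34 minutes → arrive 17:44 UTC on Nov 3.
Flight 2 in UTC: 03:56 − 11:00 = 16:56 on Nov 3.
+5 hours 40 minutes → arrive 22:36 UTC on Nov 3.
Flight 1 lands earlier by 4 hours 52 minutes.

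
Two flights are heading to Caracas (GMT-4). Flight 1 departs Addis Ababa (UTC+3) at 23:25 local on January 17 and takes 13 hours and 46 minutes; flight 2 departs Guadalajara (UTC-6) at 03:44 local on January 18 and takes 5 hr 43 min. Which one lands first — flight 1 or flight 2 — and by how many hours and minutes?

the first, by 5 hours 16 minutes

Flight 1 in UTC: 23:25 − 3:00 = 20:25 on Jan 17.
+13 hours 46 minutes → arrive 10:11 UTC on Jan 18.
Flight 2 in UTC: 03:44 + 6:00 = 09:44 on Jan 18.
+5 hours 43 minutes → arrive 15:27 UTC on Jan 18.
Flight 1 lands earlier by 5 hours 16 minutes.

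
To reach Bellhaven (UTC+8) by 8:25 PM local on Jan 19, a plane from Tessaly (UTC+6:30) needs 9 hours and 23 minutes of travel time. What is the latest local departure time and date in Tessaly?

9:32 AM on January 19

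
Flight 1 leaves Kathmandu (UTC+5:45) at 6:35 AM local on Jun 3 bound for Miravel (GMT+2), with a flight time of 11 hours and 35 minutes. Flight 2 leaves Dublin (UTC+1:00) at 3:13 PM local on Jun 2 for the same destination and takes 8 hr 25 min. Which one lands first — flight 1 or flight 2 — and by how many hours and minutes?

the second, by 13 hours 47 minutes

Flight 1 in UTC: 6:35 AM − 5:45 = 12:50 AM on Jun 3.
+11 hours and 35 minutes → arrive 12:25 PM UTC on Jun 3.
Flight 2 in UTC: 3:13 PM − 1:00 = 2:13 PM on Jun 2.
+8 hours and 25 minutes → arrive 10:38 PM UTC on Jun 2.
Flight 2 lands earlier by 13 hours 47 minutes.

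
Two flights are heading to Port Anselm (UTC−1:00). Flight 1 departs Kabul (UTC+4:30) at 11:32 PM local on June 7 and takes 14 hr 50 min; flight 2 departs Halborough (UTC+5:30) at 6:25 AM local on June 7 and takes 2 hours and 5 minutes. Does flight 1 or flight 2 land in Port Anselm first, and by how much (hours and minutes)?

Flight 1 in UTC: 11:32 PM − 4:30 = 7:02 PM on Jun 7.
+14 hours and 50 minutes → arrive 9:52 AM UTC on Jun 8.
Flight 2 in UTC: 6:25 AM − 5:30 = 12:55 AM on Jun 7.
+2 hours 5 minutes → arrive 3:00 AM UTC on Jun 7.
Flight 2 lands earlier by 30 hours 52 minutes.

the second, by 30 hours 52 minutes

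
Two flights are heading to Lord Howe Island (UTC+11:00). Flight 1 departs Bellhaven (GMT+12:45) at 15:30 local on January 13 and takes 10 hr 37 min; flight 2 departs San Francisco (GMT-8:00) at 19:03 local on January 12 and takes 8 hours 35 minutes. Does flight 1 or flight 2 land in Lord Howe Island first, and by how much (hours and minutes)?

the second, by 1 hour 44 minutes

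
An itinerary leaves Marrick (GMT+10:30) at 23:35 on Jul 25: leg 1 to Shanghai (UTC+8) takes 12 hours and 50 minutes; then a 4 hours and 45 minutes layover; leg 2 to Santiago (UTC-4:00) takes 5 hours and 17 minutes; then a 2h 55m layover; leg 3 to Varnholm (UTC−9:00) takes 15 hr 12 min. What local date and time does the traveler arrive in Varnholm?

21:04 on July 26

Convert departure to UTC: 23:35 − 10:30 = 13:05 UTC on Jul 25.
Add 12 hours and 50 minutes leg 1 → 01:55 UTC (Jul 26).
Add 4 hours 45 minutes layover in Shanghai → 06:40 UTC.
Add 5 hours 17 minutes leg 2 → 11:57 UTC.
Add 2 hours 55 minutes layover in Santiago → 14:52 UTC.
Add 15 hours 12 minutes leg 3 → 06:04 UTC (Jul 27).
Varnholm is UTC−9:00, so local arrival = 06:04 − 9:00 = 21:04 on Jul 26.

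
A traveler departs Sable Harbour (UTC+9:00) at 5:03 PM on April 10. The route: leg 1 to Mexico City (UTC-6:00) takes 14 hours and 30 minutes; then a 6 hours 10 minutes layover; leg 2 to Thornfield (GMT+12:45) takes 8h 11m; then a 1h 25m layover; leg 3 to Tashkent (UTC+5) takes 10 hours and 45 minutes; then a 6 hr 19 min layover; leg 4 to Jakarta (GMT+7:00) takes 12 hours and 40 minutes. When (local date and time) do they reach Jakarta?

Convert departure to UTC: 5:03 PM − 9:00 = 8:03 AM UTC on Apr 10.
Add 14 hours 30 minutes leg 1 → 10:33 PM UTC.
Add 6 hours 10 minutes layover in Mexico City → 4:43 AM UTC (Apr 11).
Add 8 hours 11 minutes leg 2 → 12:54 PM UTC.
Add 1 hour and 25 minutes layover in Thornfield → 2:19 PM UTC.
Add 10 hours 45 minutes leg 3 → 1:04 AM UTC (Apr 12).
Add 6 hours and 19 minutes layover in Tashkent → 7:23 AM UTC.
Add 12 hours 40 minutes leg 4 → 8:03 PM UTC.
Jakarta is UTC+7:00, so local arrival = 8:03 PM + 7:00 = 3:03 AM on Apr 13.

3:03 AM on Apr 13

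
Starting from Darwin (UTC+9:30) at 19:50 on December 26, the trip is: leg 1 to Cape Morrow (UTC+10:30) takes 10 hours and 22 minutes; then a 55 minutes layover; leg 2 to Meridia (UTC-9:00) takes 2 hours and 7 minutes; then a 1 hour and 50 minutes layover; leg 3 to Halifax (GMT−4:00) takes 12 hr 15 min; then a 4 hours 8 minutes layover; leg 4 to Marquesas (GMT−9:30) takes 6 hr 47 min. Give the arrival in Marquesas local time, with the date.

15:14 on December 27

Convert departure to UTC: 19:50 − 9:30 = 10:20 UTC on Dec 26.
Add 10 hours and 22 minutes leg 1 → 20:42 UTC.
Add 55 minutes layover in Cape Morrow → 21:37 UTC.
Add 2 hours 7 minutes leg 2 → 23:44 UTC.
Add 1 hour and 50 minutes layover in Meridia → 01:34 UTC (Dec 27).
Add 12 hours 15 minutes leg 3 → 13:49 UTC.
Add 4 hours 8 minutes layover in Halifax → 17:57 UTC.
Add 6 hours and 47 minutes leg 4 → 00:44 UTC (Dec 28).
Marquesas is UTC−9:30, so local arrival = 00:44 − 9:30 = 15:14 on Dec 27.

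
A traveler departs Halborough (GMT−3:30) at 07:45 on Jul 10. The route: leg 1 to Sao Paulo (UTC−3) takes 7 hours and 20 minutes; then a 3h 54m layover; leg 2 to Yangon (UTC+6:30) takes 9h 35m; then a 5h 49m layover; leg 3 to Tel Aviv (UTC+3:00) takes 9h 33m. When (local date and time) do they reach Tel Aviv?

02:26 on July 12

Convert departure to UTC: 07:45 + 3:30 = 11:15 UTC on Jul 10.
Add 7 hours and 20 minutes leg 1 → 18:35 UTC.
Add 3 hours and 54 minutes layover in Sao Paulo → 22:29 UTC.
Add 9 hours and 35 minutes leg 2 → 08:04 UTC (Jul 11).
Add 5 hours and 49 minutes layover in Yangon → 13:53 UTC.
Add 9 hours 33 minutes leg 3 → 23:26 UTC.
Tel Aviv is UTC+3:00, so local arrival = 23:26 + 3:00 = 02:26 on Jul 12.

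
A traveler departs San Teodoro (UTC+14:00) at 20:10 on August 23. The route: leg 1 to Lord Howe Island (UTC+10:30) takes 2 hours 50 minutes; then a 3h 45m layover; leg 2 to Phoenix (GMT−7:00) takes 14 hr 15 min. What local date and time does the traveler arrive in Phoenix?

Convert departure to UTC: 20:10 − 14:00 = 06:10 UTC on Aug 23.
Add 2 hours and 50 minutes leg 1 → 09:00 UTC.
Add 3 hours 45 minutes layover in Lord Howe Island → 12:45 UTC.
Add 14 hours 15 minutes leg 2 → 03:00 UTC (Aug 24).
Phoenix is UTC−7:00, so local arrival = 03:00 − 7:00 = 20:00 on Aug 23.

20:00 on Aug 23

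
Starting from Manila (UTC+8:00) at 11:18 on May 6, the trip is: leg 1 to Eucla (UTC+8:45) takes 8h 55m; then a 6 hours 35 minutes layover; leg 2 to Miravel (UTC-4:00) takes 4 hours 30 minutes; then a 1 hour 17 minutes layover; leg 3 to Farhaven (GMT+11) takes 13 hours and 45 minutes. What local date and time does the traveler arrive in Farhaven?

01:20 on May 8

Convert departure to UTC: 11:18 − 8:00 = 03:18 UTC on May 6.
Add 8 hours and 55 minutes leg 1 → 12:13 UTC.
Add 6 hours 35 minutes layover in Eucla → 18:48 UTC.
Add 4 hours and 30 minutes leg 2 → 23:18 UTC.
Add 1 hour and 17 minutes layover in Miravel → 00:35 UTC (May 7).
Add 13 hours and 45 minutes leg 3 → 14:20 UTC.
Farhaven is UTC+11:00, so local arrival = 14:20 + 11:00 = 01:20 on May 8.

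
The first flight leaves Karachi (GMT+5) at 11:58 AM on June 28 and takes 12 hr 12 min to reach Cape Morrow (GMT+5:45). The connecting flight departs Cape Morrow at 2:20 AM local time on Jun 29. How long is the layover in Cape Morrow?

Convert departure to UTC: 11:58 AM − 5:00 = 6:58 AM UTC on Jun 28.
Add 12 hours and 12 minutes flight time → 7:10 PM UTC.
Cape Morrow is UTC+5:45, so local arrival = 7:10 PM + 5:45 = 12:55 AM on Jun 29.
Layover = 2:20 AM − 12:55 AM = 1 hour 25 minutes.

1 hour 25 minutes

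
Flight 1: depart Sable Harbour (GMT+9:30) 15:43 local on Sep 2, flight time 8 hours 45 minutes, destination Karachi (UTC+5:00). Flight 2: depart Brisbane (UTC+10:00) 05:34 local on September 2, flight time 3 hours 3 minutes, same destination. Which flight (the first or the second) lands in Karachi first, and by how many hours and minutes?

Flight 1 in UTC: 15:43 − 9:30 = 06:13 on Sep 2.
+8 hours and 45 minutes → arrive 14:58 UTC on Sep 2.
Flight 2 in UTC: 05:34 − 10:00 = 19:34 on Sep 1.
+3 hours 3 minutes → arrive 22:37 UTC on Sep 1.
Flight 2 lands earlier by 16 hours 21 minutes.

the second, by 16 hours 21 minutes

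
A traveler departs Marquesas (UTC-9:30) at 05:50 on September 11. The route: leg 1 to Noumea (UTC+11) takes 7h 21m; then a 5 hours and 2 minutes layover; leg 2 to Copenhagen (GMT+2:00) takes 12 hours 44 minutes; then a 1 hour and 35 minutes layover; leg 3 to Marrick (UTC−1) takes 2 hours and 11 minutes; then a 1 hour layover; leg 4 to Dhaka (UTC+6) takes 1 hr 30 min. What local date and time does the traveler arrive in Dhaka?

Convert departure to UTC: 05:50 + 9:30 = 15:20 UTC on Sep 11.
Add 7 hours 21 minutes leg 1 → 22:41 UTC.
Add 5 hours 2 minutes layover in Noumea → 03:43 UTC (Sep 12).
Add 12 hours 44 minutes leg 2 → 16:27 UTC.
Add 1 hour and 35 minutes layover in Copenhagen → 18:02 UTC.
Add 2 hours 11 minutes leg 3 → 20:13 UTC.
Add 1 hour layover in Marrick → 21:13 UTC.
Add 1 hour and 30 minutes leg 4 → 22:43 UTC.
Dhaka is UTC+6:00, so local arrival = 22:43 + 6:00 = 04:43 on Sep 13.

04:43 on September 13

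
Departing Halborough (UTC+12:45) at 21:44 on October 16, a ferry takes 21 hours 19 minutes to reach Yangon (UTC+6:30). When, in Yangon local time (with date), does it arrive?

Convert departure to UTC: 21:44 − 12:45 = 08:59 UTC on Oct 16.
Add 21 hours and 19 minutes travel time → 06:18 UTC (Oct 17).
Yangon is UTC+6:30, so local arrival = 06:18 + 6:30 = 12:48 on Oct 17.

12:48 on Oct 17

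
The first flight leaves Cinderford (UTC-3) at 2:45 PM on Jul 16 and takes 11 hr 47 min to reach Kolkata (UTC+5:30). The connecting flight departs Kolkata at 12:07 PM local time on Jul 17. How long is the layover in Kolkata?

1 hour 5 minutes

Convert departure to UTC: 2:45 PM + 3:00 = 5:45 PM UTC on Jul 16.
Add 11 hours 47 minutes flight time → 5:32 AM UTC (Jul 17).
Kolkata is UTC+5:30, so local arrival = 5:32 AM + 5:30 = 11:02 AM on Jul 17.
Layover = 12:07 PM − 11:02 AM = 1 hour 5 minutes.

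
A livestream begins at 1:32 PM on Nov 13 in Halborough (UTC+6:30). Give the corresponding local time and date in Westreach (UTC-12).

7:02 PM on November 12

Westreach is 18:30 behind Halborough.
Shift by the zone difference: 1:32 PM − 18:30 = 7:02 PM on Nov 12 in Westreach.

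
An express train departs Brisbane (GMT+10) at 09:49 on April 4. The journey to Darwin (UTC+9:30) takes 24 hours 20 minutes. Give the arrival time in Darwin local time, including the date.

09:39 on April 5

Convert departure to UTC: 09:49 − 10:00 = 23:49 UTC on Apr 3.
Add 24 hours 20 minutes travel time → 00:09 UTC (Apr 5).
Darwin is UTC+9:30, so local arrival = 00:09 + 9:30 = 09:39 on Apr 5.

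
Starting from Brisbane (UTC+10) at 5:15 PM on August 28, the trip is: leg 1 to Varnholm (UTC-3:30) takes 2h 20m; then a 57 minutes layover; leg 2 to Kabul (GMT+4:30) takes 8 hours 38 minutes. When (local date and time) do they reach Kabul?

11:40 PM on August 28

Convert departure to UTC: 5:15 PM − 10:00 = 7:15 AM UTC on Aug 28.
Add 2 hours 20 minutes leg 1 → 9:35 AM UTC.
Add 57 minutes layover in Varnholm → 10:32 AM UTC.
Add 8 hours and 38 minutes leg 2 → 7:10 PM UTC.
Kabul is UTC+4:30, so local arrival = 7:10 PM + 4:30 = 11:40 PM on Aug 28.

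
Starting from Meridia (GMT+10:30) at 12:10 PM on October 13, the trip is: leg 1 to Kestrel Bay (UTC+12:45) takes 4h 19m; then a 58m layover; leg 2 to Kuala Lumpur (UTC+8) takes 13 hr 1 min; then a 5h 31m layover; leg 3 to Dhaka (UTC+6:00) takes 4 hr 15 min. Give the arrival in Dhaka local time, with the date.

11:44 AM on October 14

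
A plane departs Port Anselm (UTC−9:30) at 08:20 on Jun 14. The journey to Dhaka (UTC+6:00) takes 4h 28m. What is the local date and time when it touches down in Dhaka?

04:18 on Jun 15

Convert departure to UTC: 08:20 + 9:30 = 17:50 UTC on Jun 14.
Add 4 hours 28 minutes travel time → 22:18 UTC.
Dhaka is UTC+6:00, so local arrival = 22:18 + 6:00 = 04:18 on Jun 15.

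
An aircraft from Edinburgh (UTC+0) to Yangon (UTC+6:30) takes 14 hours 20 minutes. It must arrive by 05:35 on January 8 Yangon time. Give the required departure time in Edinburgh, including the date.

Target arrival in UTC: 05:35 − 6:30 = 23:05 on Jan 7.
Subtract 14 hours 20 minutes → departure 08:45 UTC on Jan 7.
Edinburgh is UTC+0, so departure is 08:45 on Jan 7.

08:45 on Jan 7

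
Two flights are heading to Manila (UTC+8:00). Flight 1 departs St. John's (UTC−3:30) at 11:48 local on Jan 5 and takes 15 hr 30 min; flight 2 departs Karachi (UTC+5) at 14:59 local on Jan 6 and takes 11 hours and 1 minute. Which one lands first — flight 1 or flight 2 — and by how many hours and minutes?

Flight 1 in UTC: 11:48 + 3:30 = 15:18 on Jan 5.
+15 hours and 30 minutes → arrive 06:48 UTC on Jan 6.
Flight 2 in UTC: 14:59 − 5:00 = 09:59 on Jan 6.
+11 hours 1 minute → arrive 21:00 UTC on Jan 6.
Flight 1 lands earlier by 14 hours 12 minutes.

the first, by 14 hours 12 minutes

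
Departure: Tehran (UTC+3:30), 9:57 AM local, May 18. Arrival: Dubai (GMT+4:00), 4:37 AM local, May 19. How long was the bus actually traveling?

18 hours 10 minutes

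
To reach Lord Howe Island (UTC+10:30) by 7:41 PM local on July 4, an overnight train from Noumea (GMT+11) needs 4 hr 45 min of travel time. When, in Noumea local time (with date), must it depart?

Target arrival in UTC: 7:41 PM − 10:30 = 9:11 AM on Jul 4.
Subtract 4 hours and 45 minutes → departure 4:26 AM UTC on Jul 4.
Noumea is UTC+11:00: 4:26 AM + 11:00 = 3:26 PM on Jul 4.

3:26 PM on July 4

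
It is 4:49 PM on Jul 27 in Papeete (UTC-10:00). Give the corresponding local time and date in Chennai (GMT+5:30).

8:19 AM on Jul 28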